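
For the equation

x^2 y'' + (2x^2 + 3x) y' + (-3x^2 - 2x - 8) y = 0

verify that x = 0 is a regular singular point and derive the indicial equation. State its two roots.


Divide by x^2 to reach normal form y'' + P_1(x) y' + P_2(x) y = 0 with P_1(x) = 2 + 3/x and P_2(x) = -3 - 2/x - 8/x^2.
x = 0 is a singular point because the y'-coefficient 2 + 3/x has a pole at x = 0 and the y-coefficient -3 - 2/x - 8/x^2 has a pole at x = 0.
It is a regular singular point because x P_1(x) = p(x) = 2x + 3 and x^2 P_2(x) = q(x) = -3x^2 - 2x - 8 are polynomials, hence analytic at x = 0.
p(0) = 3,  q(0) = -8.
Indicial equation: r(r-1) + p(0) r + q(0) = 0, i.e. r^2 + (p(0) - 1) r + q(0) = 0, i.e. r^2 + 2 r - 8 = 0.
Discriminant: (2)^2 - 4(-8) = 36, so r = (-2 ± 6)/2.
Solving: r_1 = 2, r_2 = -4.

indicial: r^2 + 2 r - 8 = 0; roots r_1 = 2, r_2 = -4


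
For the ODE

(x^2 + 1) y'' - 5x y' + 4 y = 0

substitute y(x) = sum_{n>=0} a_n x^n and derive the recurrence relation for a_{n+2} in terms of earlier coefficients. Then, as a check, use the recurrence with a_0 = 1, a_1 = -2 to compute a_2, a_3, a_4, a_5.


Substitute y = sum_n a_n x^n.
(1 + 1 x^2) y'' contributes (n+2)(n+1) a_{n+2} + n(n-1) a_n at x^n.
-5 x y'(x) contributes -5 n a_n at x^n.
4 y(x) contributes 4 a_n at x^n.
Matching x^n: (n+2)(n+1) a_{n+2} + (n(n-1) - 5 n + 4) a_n = 0.
Thus a_{n+2} = (-n(n-1) + 5 n - 4) / ((n+1)(n+2)) * a_n.

Check with a_0 = 1, a_1 = -2 (apply the recurrence for n = 0, 1, 2, 3): a_0 = 1, a_1 = -2, a_2 = -2, a_3 = -1/3, a_4 = -2/3, a_5 = -1/12.

a_(n+2) = (-n(n-1) + 5 n - 4) / ((n+1)(n+2)) * a_n; check: a_0 = 1, a_1 = -2, a_2 = -2, a_3 = -1/3, a_4 = -2/3, a_5 = -1/12


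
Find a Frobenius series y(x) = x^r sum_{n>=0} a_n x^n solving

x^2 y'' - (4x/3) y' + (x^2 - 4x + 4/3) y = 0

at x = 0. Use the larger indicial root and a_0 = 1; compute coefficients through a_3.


Write in Frobenius form y'' + (p(x)/x) y' + (q(x)/x^2) y = 0:
  p(x) = -4/3,  q(x) = x^2 - 4x + 4/3.
Indicial equation: r(r-1) + (-4/3) r + (4/3) = 0 -> roots r_1 = 4/3, r_2 = 1.
Take r = r_1 = 4/3. Let y(x) = x^r sum_{n>=0} a_n x^n with a_0 = 1.
Substitute y = x^r sum a_n x^n and match x^{r+n}. The recurrence is
  D(n) a_n - 4 a_{n-1} + 1 a_{n-2} = 0,  where D(n) = (r+n)(r+n-1) + (-4/3)(r+n) + (4/3).
  a_n = [4 a_{n-1} - 1 a_{n-2}] / D(n).
Since the indicial polynomial factors as (r - r_1)(r - r_2), D(n) = (r_1 + n - r_1)(r_1 + n - r_2) = n(n + 1/3).
Evaluating step by step (a_0 = 1):
  n = 1: D(1) = 1(1 + 1/3) = 4/3; numerator = 4(1) = 4; a_1 = (4)/(4/3) = 3
  n = 2: D(2) = 2(2 + 1/3) = 14/3; numerator = 4(3) - 1(1) = 11; a_2 = (11)/(14/3) = 33/14
  n = 3: D(3) = 3(3 + 1/3) = 10; numerator = 4(33/14) - 1(3) = 45/7; a_3 = (45/7)/(10) = 9/14

r = 4/3; a_0 = 1; a_1 = 3; a_2 = 33/14; a_3 = 9/14


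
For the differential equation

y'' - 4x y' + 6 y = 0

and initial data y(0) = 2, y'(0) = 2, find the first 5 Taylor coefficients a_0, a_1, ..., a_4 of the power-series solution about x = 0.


Ansatz: y(x) = sum_{n>=0} a_n x^n, so y'(x) = sum_{n>=1} n a_n x^(n-1) and y''(x) = sum_{n>=2} n(n-1) a_n x^(n-2).
Substitute into P(x) y'' + Q(x) y' + R(x) y = 0 with P(x) = 1, Q(x) = -4x, R(x) = 6, and match powers of x.
Initial conditions: a_0 = 2, a_1 = 2.
Setting the coefficient of each power of x to zero and solving order by order (substituting the coefficients already found):
  x^0: 2 a_2 + 6 a_0 = 0  ->  2 a_2 = -6 a_0 = -12  ->  a_2 = -6
  x^1: 6 a_3 + 2 a_1 = 0  ->  6 a_3 = -2 a_1 = -4  ->  a_3 = -2/3
  x^2: 12 a_4 - 2 a_2 = 0  ->  12 a_4 = 2 a_2 = -12  ->  a_4 = -1
Truncated series: y(x) = 2 + 2 x - 6 x^2 - (2/3) x^3 - x^4 + O(x^5).

a_0 = 2; a_1 = 2; a_2 = -6; a_3 = -2/3; a_4 = -1


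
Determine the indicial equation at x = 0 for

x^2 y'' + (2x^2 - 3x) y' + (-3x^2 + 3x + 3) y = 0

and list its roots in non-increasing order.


Divide by x^2 to reach normal form y'' + P_1(x) y' + P_2(x) y = 0 with P_1(x) = 2 - 3/x and P_2(x) = -3 + 3/x + 3/x^2.
x = 0 is a singular point because the y'-coefficient 2 - 3/x has a pole at x = 0 and the y-coefficient -3 + 3/x + 3/x^2 has a pole at x = 0.
It is a regular singular point because x P_1(x) = p(x) = 2x - 3 and x^2 P_2(x) = q(x) = -3x^2 + 3x + 3 are polynomials, hence analytic at x = 0.
p(0) = -3,  q(0) = 3.
Indicial equation: r(r-1) + p(0) r + q(0) = 0, i.e. r^2 + (p(0) - 1) r + q(0) = 0, i.e. r^2 - 4 r + 3 = 0.
Discriminant: (-4)^2 - 4(3) = 4, so r = (4 ± 2)/2.
Solving: r_1 = 3, r_2 = 1.

indicial: r^2 - 4 r + 3 = 0; roots r_1 = 3, r_2 = 1


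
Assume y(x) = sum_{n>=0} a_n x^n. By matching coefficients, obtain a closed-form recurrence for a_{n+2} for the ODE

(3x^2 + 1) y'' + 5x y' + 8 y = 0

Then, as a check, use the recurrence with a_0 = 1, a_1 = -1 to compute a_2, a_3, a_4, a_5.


Substitute y = sum_n a_n x^n.
(1 + 3 x^2) y'' contributes (n+2)(n+1) a_{n+2} + 3 n(n-1) a_n at x^n.
5 x y'(x) contributes 5 n a_n at x^n.
8 y(x) contributes 8 a_n at x^n.
Matching x^n: (n+2)(n+1) a_{n+2} + (3 n(n-1) + 5 n + 8) a_n = 0.
Thus a_{n+2} = (-3 n(n-1) - 5 n - 8) / ((n+1)(n+2)) * a_n.

Check with a_0 = 1, a_1 = -1 (apply the recurrence for n = 0, 1, 2, 3): a_0 = 1, a_1 = -1, a_2 = -4, a_3 = 13/6, a_4 = 8, a_5 = -533/120.

a_(n+2) = (-3 n(n-1) - 5 n - 8) / ((n+1)(n+2)) * a_n; check: a_0 = 1, a_1 = -1, a_2 = -4, a_3 = 13/6, a_4 = 8, a_5 = -533/120


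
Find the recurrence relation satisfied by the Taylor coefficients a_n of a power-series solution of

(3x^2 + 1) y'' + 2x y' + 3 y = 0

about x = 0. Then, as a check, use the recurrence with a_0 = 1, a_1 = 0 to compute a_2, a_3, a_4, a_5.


Substitute y = sum_n a_n x^n.
(1 + 3 x^2) y'' contributes (n+2)(n+1) a_{n+2} + 3 n(n-1) a_n at x^n.
2 x y'(x) contributes 2 n a_n at x^n.
3 y(x) contributes 3 a_n at x^n.
Matching x^n: (n+2)(n+1) a_{n+2} + (3 n(n-1) + 2 n + 3) a_n = 0.
Thus a_{n+2} = (-3 n(n-1) - 2 n - 3) / ((n+1)(n+2)) * a_n.

Check with a_0 = 1, a_1 = 0 (apply the recurrence for n = 0, 1, 2, 3): a_0 = 1, a_1 = 0, a_2 = -3/2, a_3 = 0, a_4 = 13/8, a_5 = 0.

a_(n+2) = (-3 n(n-1) - 2 n - 3) / ((n+1)(n+2)) * a_n; check: a_0 = 1, a_1 = 0, a_2 = -3/2, a_3 = 0, a_4 = 13/8, a_5 = 0


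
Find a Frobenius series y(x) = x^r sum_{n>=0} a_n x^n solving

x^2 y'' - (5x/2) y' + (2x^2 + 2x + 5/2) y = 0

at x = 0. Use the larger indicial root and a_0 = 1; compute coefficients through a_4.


Write in Frobenius form y'' + (p(x)/x) y' + (q(x)/x^2) y = 0:
  p(x) = -5/2,  q(x) = 2x^2 + 2x + 5/2.
Indicial equation: r(r-1) + (-5/2) r + (5/2) = 0 -> roots r_1 = 5/2, r_2 = 1.
Take r = r_1 = 5/2. Let y(x) = x^r sum_{n>=0} a_n x^n with a_0 = 1.
Substitute y = x^r sum a_n x^n and match x^{r+n}. The recurrence is
  D(n) a_n + 2 a_{n-1} + 2 a_{n-2} = 0,  where D(n) = (r+n)(r+n-1) + (-5/2)(r+n) + (5/2).
  a_n = [-2 a_{n-1} - 2 a_{n-2}] / D(n).
Since the indicial polynomial factors as (r - r_1)(r - r_2), D(n) = (r_1 + n - r_1)(r_1 + n - r_2) = n(n + 3/2).
Evaluating step by step (a_0 = 1):
  n = 1: D(1) = 1(1 + 3/2) = 5/2; numerator = -2(1) = -2; a_1 = (-2)/(5/2) = -4/5
  n = 2: D(2) = 2(2 + 3/2) = 7; numerator = -2(-4/5) - 2(1) = -2/5; a_2 = (-2/5)/(7) = -2/35
  n = 3: D(3) = 3(3 + 3/2) = 27/2; numerator = -2(-2/35) - 2(-4/5) = 12/7; a_3 = (12/7)/(27/2) = 8/63
  n = 4: D(4) = 4(4 + 3/2) = 22; numerator = -2(8/63) - 2(-2/35) = -44/315; a_4 = (-44/315)/(22) = -2/315

r = 5/2; a_0 = 1; a_1 = -4/5; a_2 = -2/35; a_3 = 8/63; a_4 = -2/315


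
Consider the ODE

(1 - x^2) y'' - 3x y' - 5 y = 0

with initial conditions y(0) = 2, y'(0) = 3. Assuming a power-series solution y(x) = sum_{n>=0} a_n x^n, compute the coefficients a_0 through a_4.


Ansatz: y(x) = sum_{n>=0} a_n x^n, so y'(x) = sum_{n>=1} n a_n x^(n-1) and y''(x) = sum_{n>=2} n(n-1) a_n x^(n-2).
Substitute into P(x) y'' + Q(x) y' + R(x) y = 0 with P(x) = 1 - x^2, Q(x) = -3x, R(x) = -5, and match powers of x.
Initial conditions: a_0 = 2, a_1 = 3.
Setting the coefficient of each power of x to zero and solving order by order (substituting the coefficients already found):
  x^0: 2 a_2 - 5 a_0 = 0  ->  2 a_2 = 5 a_0 = 10  ->  a_2 = 5
  x^1: 6 a_3 - 8 a_1 = 0  ->  6 a_3 = 8 a_1 = 24  ->  a_3 = 4
  x^2: 12 a_4 - 13 a_2 = 0  ->  12 a_4 = 13 a_2 = 65  ->  a_4 = 65/12
Truncated series: y(x) = 2 + 3 x + 5 x^2 + 4 x^3 + (65/12) x^4 + O(x^5).

a_0 = 2; a_1 = 3; a_2 = 5; a_3 = 4; a_4 = 65/12


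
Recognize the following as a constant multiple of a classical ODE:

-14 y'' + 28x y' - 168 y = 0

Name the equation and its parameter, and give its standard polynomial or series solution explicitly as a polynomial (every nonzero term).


All three coefficients share the factor -14; dividing through by -14 gives  y'' - 2x y' + 12 y = 0.
This matches the Hermite equation y'' - 2x y' + 2n y = 0 with 2n = 12, so n = 6; the polynomial solution is H_6(x).
With y = sum_k a_k x^k, matching x^k gives (k+2)(k+1) a_{k+2} = 2(k - n) a_k = 2(k - 6) a_k. The right side vanishes at k = 6, so the series with the parity of 6 terminates at degree 6.
Standard normalization: leading coefficient of H_n is 2^n, so a_6 = 2^6 = 64. Work downward with a_k = (k+1)(k+2) a_{k+2} / (2(k - n)):
  a_4 = (5)(6)(64) / (2(4 - 6)) = 1920/(-4) = -480
  a_2 = (3)(4)(-480) / (2(2 - 6)) = -5760/(-8) = 720
  a_0 = (1)(2)(720) / (2(0 - 6)) = 1440/(-12) = -120
Hence H_6(x) = 64 x^6 - 480 x^4 + 720 x^2 - 120.

H_6(x); series = 64 x^6 - 480 x^4 + 720 x^2 - 120


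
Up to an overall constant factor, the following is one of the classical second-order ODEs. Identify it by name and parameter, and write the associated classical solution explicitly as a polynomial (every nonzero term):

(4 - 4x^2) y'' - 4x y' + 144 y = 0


All three coefficients share the factor 4; dividing through by 4 gives  (1 - x^2) y'' - x y' + 36 y = 0.
This matches the Chebyshev equation (1 - x^2) y'' - x y' + n^2 y = 0 (note the -x y' term, not -2x y') with n^2 = 36, so n = 6; the polynomial solution is T_6(x).
With y = sum_k a_k x^k, matching x^k gives (k+2)(k+1) a_{k+2} = (k^2 - n^2) a_k = (k - 6)(k + 6) a_k. The right side vanishes at k = 6, so the series with the parity of 6 terminates at degree 6.
Standard normalization: leading coefficient of T_n is 2^(n-1), so a_6 = 2^5 = 32. Work downward with a_k = (k+1)(k+2) a_{k+2} / ((k - 6)(k + 6)):
  a_4 = (5)(6)(32) / ((4 - 6)(4 + 6)) = 960/(-20) = -48
  a_2 = (3)(4)(-48) / ((2 - 6)(2 + 6)) = -576/(-32) = 18
  a_0 = (1)(2)(18) / ((0 - 6)(0 + 6)) = 36/(-36) = -1
Hence T_6(x) = 32 x^6 - 48 x^4 + 18 x^2 - 1.

T_6(x); series = 32 x^6 - 48 x^4 + 18 x^2 - 1


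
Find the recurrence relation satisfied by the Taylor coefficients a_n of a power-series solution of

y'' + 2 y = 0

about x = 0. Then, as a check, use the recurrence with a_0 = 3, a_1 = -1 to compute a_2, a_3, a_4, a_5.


Substitute y = sum_n a_n x^n into y'' + (const) y = 0.
y''(x) = sum_{n>=0} (n+2)(n+1) a_{n+2} x^n.
The ODE becomes sum_n [(n+2)(n+1) a_{n+2} + 2 a_n] x^n = 0.
Setting each coefficient to zero gives the recurrence:
  (n+2)(n+1) a_{n+2} + 2 a_n = 0,
  a_{n+2} = -2 / ((n+1)(n+2)) a_n.

Check with a_0 = 3, a_1 = -1 (apply the recurrence for n = 0, 1, 2, 3): a_0 = 3, a_1 = -1, a_2 = -3, a_3 = 1/3, a_4 = 1/2, a_5 = -1/30.

a_{n+2} = -2/((n+1)(n+2)) * a_n; check: a_0 = 3, a_1 = -1, a_2 = -3, a_3 = 1/3, a_4 = 1/2, a_5 = -1/30


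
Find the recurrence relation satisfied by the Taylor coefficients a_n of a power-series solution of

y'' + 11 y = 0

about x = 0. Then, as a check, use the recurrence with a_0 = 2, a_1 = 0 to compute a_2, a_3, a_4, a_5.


Substitute y = sum_n a_n x^n into y'' + (const) y = 0.
y''(x) = sum_{n>=0} (n+2)(n+1) a_{n+2} x^n.
The ODE becomes sum_n [(n+2)(n+1) a_{n+2} + 11 a_n] x^n = 0.
Setting each coefficient to zero gives the recurrence:
  (n+2)(n+1) a_{n+2} + 11 a_n = 0,
  a_{n+2} = -11 / ((n+1)(n+2)) a_n.

Check with a_0 = 2, a_1 = 0 (apply the recurrence for n = 0, 1, 2, 3): a_0 = 2, a_1 = 0, a_2 = -11, a_3 = 0, a_4 = 121/12, a_5 = 0.

a_{n+2} = -11/((n+1)(n+2)) * a_n; check: a_0 = 2, a_1 = 0, a_2 = -11, a_3 = 0, a_4 = 121/12, a_5 = 0


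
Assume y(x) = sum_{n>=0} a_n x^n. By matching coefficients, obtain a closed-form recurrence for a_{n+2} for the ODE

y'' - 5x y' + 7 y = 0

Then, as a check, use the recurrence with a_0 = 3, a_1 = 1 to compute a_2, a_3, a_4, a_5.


Substitute y = sum_n a_n x^n.
y''(x) has coefficient (n+2)(n+1) a_{n+2} at x^n;
-5 x y'(x) has coefficient -5 n a_n at x^n (shift);
7 y(x) has coefficient 7 a_n at x^n.
Matching x^n: (n+2)(n+1) a_{n+2} + (-5n + 7) a_n = 0.
Thus a_{n+2} = (5n - 7) / ((n+1)(n+2)) * a_n.

Check with a_0 = 3, a_1 = 1 (apply the recurrence for n = 0, 1, 2, 3): a_0 = 3, a_1 = 1, a_2 = -21/2, a_3 = -1/3, a_4 = -21/8, a_5 = -2/15.

a_(n+2) = (5n - 7) / ((n+1)(n+2)) * a_n; check: a_0 = 3, a_1 = 1, a_2 = -21/2, a_3 = -1/3, a_4 = -21/8, a_5 = -2/15


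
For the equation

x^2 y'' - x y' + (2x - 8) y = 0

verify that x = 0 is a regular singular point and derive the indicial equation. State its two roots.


Divide by x^2 to reach normal form y'' + P_1(x) y' + P_2(x) y = 0 with P_1(x) = -1/x and P_2(x) = 2/x - 8/x^2.
x = 0 is a singular point because the y'-coefficient -1/x has a pole at x = 0 and the y-coefficient 2/x - 8/x^2 has a pole at x = 0.
It is a regular singular point because x P_1(x) = p(x) = -1 and x^2 P_2(x) = q(x) = 2x - 8 are polynomials, hence analytic at x = 0.
p(0) = -1,  q(0) = -8.
Indicial equation: r(r-1) + p(0) r + q(0) = 0, i.e. r^2 + (p(0) - 1) r + q(0) = 0, i.e. r^2 - 2 r - 8 = 0.
Discriminant: (-2)^2 - 4(-8) = 36, so r = (2 ± 6)/2.
Solving: r_1 = 4, r_2 = -2.

indicial: r^2 - 2 r - 8 = 0; roots r_1 = 4, r_2 = -2


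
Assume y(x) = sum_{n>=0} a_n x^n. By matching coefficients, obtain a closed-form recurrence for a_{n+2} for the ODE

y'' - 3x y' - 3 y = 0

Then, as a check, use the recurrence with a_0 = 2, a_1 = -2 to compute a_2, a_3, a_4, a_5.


Substitute y = sum_n a_n x^n.
y''(x) has coefficient (n+2)(n+1) a_{n+2} at x^n;
-3 x y'(x) has coefficient -3 n a_n at x^n (shift);
-3 y(x) has coefficient -3 a_n at x^n.
Matching x^n: (n+2)(n+1) a_{n+2} + (-3n - 3) a_n = 0.
Thus a_{n+2} = (3n + 3) / ((n+1)(n+2)) * a_n.

Check with a_0 = 2, a_1 = -2 (apply the recurrence for n = 0, 1, 2, 3): a_0 = 2, a_1 = -2, a_2 = 3, a_3 = -2, a_4 = 9/4, a_5 = -6/5.

a_(n+2) = (3n + 3) / ((n+1)(n+2)) * a_n; check: a_0 = 2, a_1 = -2, a_2 = 3, a_3 = -2, a_4 = 9/4, a_5 = -6/5


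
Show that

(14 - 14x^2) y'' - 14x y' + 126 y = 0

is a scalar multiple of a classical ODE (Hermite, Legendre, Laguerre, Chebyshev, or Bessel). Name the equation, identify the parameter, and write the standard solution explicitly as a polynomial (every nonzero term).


All three coefficients share the factor 14; dividing through by 14 gives  (1 - x^2) y'' - x y' + 9 y = 0.
This matches the Chebyshev equation (1 - x^2) y'' - x y' + n^2 y = 0 (note the -x y' term, not -2x y') with n^2 = 9, so n = 3; the polynomial solution is T_3(x).
With y = sum_k a_k x^k, matching x^k gives (k+2)(k+1) a_{k+2} = (k^2 - n^2) a_k = (k - 3)(k + 3) a_k. The right side vanishes at k = 3, so the series with the parity of 3 terminates at degree 3.
Standard normalization: leading coefficient of T_n is 2^(n-1), so a_3 = 2^2 = 4. Work downward with a_k = (k+1)(k+2) a_{k+2} / ((k - 3)(k + 3)):
  a_1 = (2)(3)(4) / ((1 - 3)(1 + 3)) = 24/(-8) = -3
Hence T_3(x) = 4 x^3 - 3 x.

T_3(x); series = 4 x^3 - 3 x


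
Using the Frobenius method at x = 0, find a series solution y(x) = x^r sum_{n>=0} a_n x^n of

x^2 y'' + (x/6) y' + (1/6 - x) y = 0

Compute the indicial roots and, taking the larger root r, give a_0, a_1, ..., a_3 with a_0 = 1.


Write in Frobenius form y'' + (p(x)/x) y' + (q(x)/x^2) y = 0:
  p(x) = 1/6,  q(x) = 1/6 - x.
Indicial equation: r(r-1) + (1/6) r + (1/6) = 0 -> roots r_1 = 1/2, r_2 = 1/3.
Take r = r_1 = 1/2. Let y(x) = x^r sum_{n>=0} a_n x^n with a_0 = 1.
Substitute y = x^r sum a_n x^n and match x^{r+n}. The recurrence is
  D(n) a_n - 1 a_{n-1} = 0,  where D(n) = (r+n)(r+n-1) + (1/6)(r+n) + (1/6).
  a_n = 1 / D(n) * a_{n-1}.
Since the indicial polynomial factors as (r - r_1)(r - r_2), D(n) = (r_1 + n - r_1)(r_1 + n - r_2) = n(n + 1/6).
Evaluating step by step (a_0 = 1):
  n = 1: D(1) = 1(1 + 1/6) = 7/6; numerator = 1(1) = 1; a_1 = (1)/(7/6) = 6/7
  n = 2: D(2) = 2(2 + 1/6) = 13/3; numerator = 1(6/7) = 6/7; a_2 = (6/7)/(13/3) = 18/91
  n = 3: D(3) = 3(3 + 1/6) = 19/2; numerator = 1(18/91) = 18/91; a_3 = (18/91)/(19/2) = 36/1729

r = 1/2; a_0 = 1; a_1 = 6/7; a_2 = 18/91; a_3 = 36/1729


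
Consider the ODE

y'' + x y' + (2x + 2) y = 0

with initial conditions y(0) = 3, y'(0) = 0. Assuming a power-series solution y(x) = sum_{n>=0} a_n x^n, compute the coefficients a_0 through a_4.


Ansatz: y(x) = sum_{n>=0} a_n x^n, so y'(x) = sum_{n>=1} n a_n x^(n-1) and y''(x) = sum_{n>=2} n(n-1) a_n x^(n-2).
Substitute into P(x) y'' + Q(x) y' + R(x) y = 0 with P(x) = 1, Q(x) = x, R(x) = 2x + 2, and match powers of x.
Initial conditions: a_0 = 3, a_1 = 0.
Setting the coefficient of each power of x to zero and solving order by order (substituting the coefficients already found):
  x^0: 2 a_2 + 2 a_0 = 0  ->  2 a_2 = -2 a_0 = -6  ->  a_2 = -3
  x^1: 6 a_3 + 3 a_1 + 2 a_0 = 0  ->  6 a_3 = -3 a_1 - 2 a_0 = -6  ->  a_3 = -1
  x^2: 12 a_4 + 4 a_2 + 2 a_1 = 0  ->  12 a_4 = -4 a_2 - 2 a_1 = 12  ->  a_4 = 1
Truncated series: y(x) = 3 - 3 x^2 - x^3 + x^4 + O(x^5).

a_0 = 3; a_1 = 0; a_2 = -3; a_3 = -1; a_4 = 1


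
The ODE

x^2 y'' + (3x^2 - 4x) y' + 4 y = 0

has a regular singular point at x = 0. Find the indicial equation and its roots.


Divide by x^2 to reach normal form y'' + P_1(x) y' + P_2(x) y = 0 with P_1(x) = 3 - 4/x and P_2(x) = 4/x^2.
x = 0 is a singular point because the y'-coefficient 3 - 4/x has a pole at x = 0 and the y-coefficient 4/x^2 has a pole at x = 0.
It is a regular singular point because x P_1(x) = p(x) = 3x - 4 and x^2 P_2(x) = q(x) = 4 are polynomials, hence analytic at x = 0.
p(0) = -4,  q(0) = 4.
Indicial equation: r(r-1) + p(0) r + q(0) = 0, i.e. r^2 + (p(0) - 1) r + q(0) = 0, i.e. r^2 - 5 r + 4 = 0.
Discriminant: (-5)^2 - 4(4) = 9, so r = (5 ± 3)/2.
Solving: r_1 = 4, r_2 = 1.

indicial: r^2 - 5 r + 4 = 0; roots r_1 = 4, r_2 = 1


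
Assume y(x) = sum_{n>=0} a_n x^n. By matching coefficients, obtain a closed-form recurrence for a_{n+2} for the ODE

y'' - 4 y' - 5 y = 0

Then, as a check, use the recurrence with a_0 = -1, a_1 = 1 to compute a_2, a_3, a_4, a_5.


Substitute y = sum_n a_n x^n.
y''(x) has coefficient (n+2)(n+1) a_{n+2} at x^n;
-4 y'(x) has coefficient -4 (n+1) a_{n+1} at x^n;
-5 y(x) has coefficient -5 a_n at x^n.
Matching x^n: (n+2)(n+1) a_{n+2} - 4 (n+1) a_{n+1} - 5 a_n = 0.
Thus a_{n+2} = [4 (n+1) a_{n+1} + 5 a_n] / ((n+1)(n+2)).

Check with a_0 = -1, a_1 = 1 (apply the recurrence for n = 0, 1, 2, 3): a_0 = -1, a_1 = 1, a_2 = -1/2, a_3 = 1/6, a_4 = -1/24, a_5 = 1/120.

a_(n+2) = [4 (n+1) a_(n+1) + 5 a_n] / ((n+1)(n+2)); check: a_0 = -1, a_1 = 1, a_2 = -1/2, a_3 = 1/6, a_4 = -1/24, a_5 = 1/120


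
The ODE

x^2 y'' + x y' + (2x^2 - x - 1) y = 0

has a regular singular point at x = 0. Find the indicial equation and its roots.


Divide by x^2 to reach normal form y'' + P_1(x) y' + P_2(x) y = 0 with P_1(x) = 1/x and P_2(x) = 2 - 1/x - 1/x^2.
x = 0 is a singular point because the y'-coefficient 1/x has a pole at x = 0 and the y-coefficient 2 - 1/x - 1/x^2 has a pole at x = 0.
It is a regular singular point because x P_1(x) = p(x) = 1 and x^2 P_2(x) = q(x) = 2x^2 - x - 1 are polynomials, hence analytic at x = 0.
p(0) = 1,  q(0) = -1.
Indicial equation: r(r-1) + p(0) r + q(0) = 0, i.e. r^2 + (p(0) - 1) r + q(0) = 0, i.e. r^2 - 1 = 0.
Discriminant: (0)^2 - 4(-1) = 4, so r = (0 ± 2)/2.
Solving: r_1 = 1, r_2 = -1.

indicial: r^2 - 1 = 0; roots r_1 = 1, r_2 = -1


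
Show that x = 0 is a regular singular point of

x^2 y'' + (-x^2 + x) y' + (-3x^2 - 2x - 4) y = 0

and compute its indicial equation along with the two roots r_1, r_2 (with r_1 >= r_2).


Divide by x^2 to reach normal form y'' + P_1(x) y' + P_2(x) y = 0 with P_1(x) = -1 + 1/x and P_2(x) = -3 - 2/x - 4/x^2.
x = 0 is a singular point because the y'-coefficient -1 + 1/x has a pole at x = 0 and the y-coefficient -3 - 2/x - 4/x^2 has a pole at x = 0.
It is a regular singular point because x P_1(x) = p(x) = 1 - x and x^2 P_2(x) = q(x) = -3x^2 - 2x - 4 are polynomials, hence analytic at x = 0.
p(0) = 1,  q(0) = -4.
Indicial equation: r(r-1) + p(0) r + q(0) = 0, i.e. r^2 + (p(0) - 1) r + q(0) = 0, i.e. r^2 - 4 = 0.
Discriminant: (0)^2 - 4(-4) = 16, so r = (0 ± 4)/2.
Solving: r_1 = 2, r_2 = -2.

indicial: r^2 - 4 = 0; roots r_1 = 2, r_2 = -2


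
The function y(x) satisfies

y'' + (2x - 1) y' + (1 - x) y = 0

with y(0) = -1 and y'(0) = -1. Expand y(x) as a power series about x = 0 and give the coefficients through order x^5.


Ansatz: y(x) = sum_{n>=0} a_n x^n, so y'(x) = sum_{n>=1} n a_n x^(n-1) and y''(x) = sum_{n>=2} n(n-1) a_n x^(n-2).
Substitute into P(x) y'' + Q(x) y' + R(x) y = 0 with P(x) = 1, Q(x) = 2x - 1, R(x) = 1 - x, and match powers of x.
Initial conditions: a_0 = -1, a_1 = -1.
Setting the coefficient of each power of x to zero and solving order by order (substituting the coefficients already found):
  x^0: 2 a_2 - a_1 + a_0 = 0  ->  2 a_2 = a_1 - a_0 = 0  ->  a_2 = 0
  x^1: 6 a_3 - 2 a_2 + 3 a_1 - a_0 = 0  ->  6 a_3 = 2 a_2 - 3 a_1 + a_0 = 2  ->  a_3 = 1/3
  x^2: 12 a_4 - 3 a_3 + 5 a_2 - a_1 = 0  ->  12 a_4 = 3 a_3 - 5 a_2 + a_1 = 0  ->  a_4 = 0
  x^3: 20 a_5 - 4 a_4 + 7 a_3 - a_2 = 0  ->  20 a_5 = 4 a_4 - 7 a_3 + a_2 = -7/3  ->  a_5 = -7/60
Truncated series: y(x) = -1 - x + (1/3) x^3 - (7/60) x^5 + O(x^6).

a_0 = -1; a_1 = -1; a_2 = 0; a_3 = 1/3; a_4 = 0; a_5 = -7/60


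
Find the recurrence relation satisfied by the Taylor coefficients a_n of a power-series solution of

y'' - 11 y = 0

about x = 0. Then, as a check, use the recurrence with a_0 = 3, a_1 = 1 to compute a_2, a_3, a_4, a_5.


Substitute y = sum_n a_n x^n into y'' + (const) y = 0.
y''(x) = sum_{n>=0} (n+2)(n+1) a_{n+2} x^n.
The ODE becomes sum_n [(n+2)(n+1) a_{n+2} - 11 a_n] x^n = 0.
Setting each coefficient to zero gives the recurrence:
  (n+2)(n+1) a_{n+2} - 11 a_n = 0,
  a_{n+2} = 11 / ((n+1)(n+2)) a_n.

Check with a_0 = 3, a_1 = 1 (apply the recurrence for n = 0, 1, 2, 3): a_0 = 3, a_1 = 1, a_2 = 33/2, a_3 = 11/6, a_4 = 121/8, a_5 = 121/120.

a_{n+2} = 11/((n+1)(n+2)) * a_n; check: a_0 = 3, a_1 = 1, a_2 = 33/2, a_3 = 11/6, a_4 = 121/8, a_5 = 121/120


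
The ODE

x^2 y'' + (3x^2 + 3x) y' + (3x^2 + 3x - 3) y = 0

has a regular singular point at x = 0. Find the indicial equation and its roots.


Divide by x^2 to reach normal form y'' + P_1(x) y' + P_2(x) y = 0 with P_1(x) = 3 + 3/x and P_2(x) = 3 + 3/x - 3/x^2.
x = 0 is a singular point because the y'-coefficient 3 + 3/x has a pole at x = 0 and the y-coefficient 3 + 3/x - 3/x^2 has a pole at x = 0.
It is a regular singular point because x P_1(x) = p(x) = 3x + 3 and x^2 P_2(x) = q(x) = 3x^2 + 3x - 3 are polynomials, hence analytic at x = 0.
p(0) = 3,  q(0) = -3.
Indicial equation: r(r-1) + p(0) r + q(0) = 0, i.e. r^2 + (p(0) - 1) r + q(0) = 0, i.e. r^2 + 2 r - 3 = 0.
Discriminant: (2)^2 - 4(-3) = 16, so r = (-2 ± 4)/2.
Solving: r_1 = 1, r_2 = -3.

indicial: r^2 + 2 r - 3 = 0; roots r_1 = 1, r_2 = -3


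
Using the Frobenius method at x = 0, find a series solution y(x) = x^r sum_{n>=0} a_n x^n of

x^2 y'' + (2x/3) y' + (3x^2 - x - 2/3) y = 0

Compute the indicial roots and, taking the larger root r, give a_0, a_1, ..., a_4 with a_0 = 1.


Write in Frobenius form y'' + (p(x)/x) y' + (q(x)/x^2) y = 0:
  p(x) = 2/3,  q(x) = 3x^2 - x - 2/3.
Indicial equation: r(r-1) + (2/3) r + (-2/3) = 0 -> roots r_1 = 1, r_2 = -2/3.
Take r = r_1 = 1. Let y(x) = x^r sum_{n>=0} a_n x^n with a_0 = 1.
Substitute y = x^r sum a_n x^n and match x^{r+n}. The recurrence is
  D(n) a_n - 1 a_{n-1} + 3 a_{n-2} = 0,  where D(n) = (r+n)(r+n-1) + (2/3)(r+n) + (-2/3).
  a_n = [1 a_{n-1} - 3 a_{n-2}] / D(n).
Since the indicial polynomial factors as (r - r_1)(r - r_2), D(n) = (r_1 + n - r_1)(r_1 + n - r_2) = n(n + 5/3).
Evaluating step by step (a_0 = 1):
  n = 1: D(1) = 1(1 + 5/3) = 8/3; numerator = 1(1) = 1; a_1 = (1)/(8/3) = 3/8
  n = 2: D(2) = 2(2 + 5/3) = 22/3; numerator = 1(3/8) - 3(1) = -21/8; a_2 = (-21/8)/(22/3) = -63/176
  n = 3: D(3) = 3(3 + 5/3) = 14; numerator = 1(-63/176) - 3(3/8) = -261/176; a_3 = (-261/176)/(14) = -261/2464
  n = 4: D(4) = 4(4 + 5/3) = 68/3; numerator = 1(-261/2464) - 3(-63/176) = 2385/2464; a_4 = (2385/2464)/(68/3) = 7155/167552

r = 1; a_0 = 1; a_1 = 3/8; a_2 = -63/176; a_3 = -261/2464; a_4 = 7155/167552


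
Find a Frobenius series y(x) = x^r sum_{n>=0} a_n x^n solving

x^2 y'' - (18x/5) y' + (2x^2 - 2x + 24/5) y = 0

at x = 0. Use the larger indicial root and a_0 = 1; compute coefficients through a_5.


Write in Frobenius form y'' + (p(x)/x) y' + (q(x)/x^2) y = 0:
  p(x) = -18/5,  q(x) = 2x^2 - 2x + 24/5.
Indicial equation: r(r-1) + (-18/5) r + (24/5) = 0 -> roots r_1 = 3, r_2 = 8/5.
Take r = r_1 = 3. Let y(x) = x^r sum_{n>=0} a_n x^n with a_0 = 1.
Substitute y = x^r sum a_n x^n and match x^{r+n}. The recurrence is
  D(n) a_n - 2 a_{n-1} + 2 a_{n-2} = 0,  where D(n) = (r+n)(r+n-1) + (-18/5)(r+n) + (24/5).
  a_n = [2 a_{n-1} - 2 a_{n-2}] / D(n).
Since the indicial polynomial factors as (r - r_1)(r - r_2), D(n) = (r_1 + n - r_1)(r_1 + n - r_2) = n(n + 7/5).
Evaluating step by step (a_0 = 1):
  n = 1: D(1) = 1(1 + 7/5) = 12/5; numerator = 2(1) = 2; a_1 = (2)/(12/5) = 5/6
  n = 2: D(2) = 2(2 + 7/5) = 34/5; numerator = 2(5/6) - 2(1) = -1/3; a_2 = (-1/3)/(34/5) = -5/102
  n = 3: D(3) = 3(3 + 7/5) = 66/5; numerator = 2(-5/102) - 2(5/6) = -30/17; a_3 = (-30/17)/(66/5) = -25/187
  n = 4: D(4) = 4(4 + 7/5) = 108/5; numerator = 2(-25/187) - 2(-5/102) = -95/561; a_4 = (-95/561)/(108/5) = -475/60588
  n = 5: D(5) = 5(5 + 7/5) = 32; numerator = 2(-475/60588) - 2(-25/187) = 7625/30294; a_5 = (7625/30294)/(32) = 7625/969408

r = 3; a_0 = 1; a_1 = 5/6; a_2 = -5/102; a_3 = -25/187; a_4 = -475/60588; a_5 = 7625/969408


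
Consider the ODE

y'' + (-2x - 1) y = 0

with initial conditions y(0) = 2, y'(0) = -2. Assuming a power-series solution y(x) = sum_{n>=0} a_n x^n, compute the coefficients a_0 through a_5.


Ansatz: y(x) = sum_{n>=0} a_n x^n, so y'(x) = sum_{n>=1} n a_n x^(n-1) and y''(x) = sum_{n>=2} n(n-1) a_n x^(n-2).
Substitute into P(x) y'' + Q(x) y' + R(x) y = 0 with P(x) = 1, Q(x) = 0, R(x) = -2x - 1, and match powers of x.
Initial conditions: a_0 = 2, a_1 = -2.
Setting the coefficient of each power of x to zero and solving order by order (substituting the coefficients already found):
  x^0: 2 a_2 - a_0 = 0  ->  2 a_2 = a_0 = 2  ->  a_2 = 1
  x^1: 6 a_3 - a_1 - 2 a_0 = 0  ->  6 a_3 = a_1 + 2 a_0 = 2  ->  a_3 = 1/3
  x^2: 12 a_4 - a_2 - 2 a_1 = 0  ->  12 a_4 = a_2 + 2 a_1 = -3  ->  a_4 = -1/4
  x^3: 20 a_5 - a_3 - 2 a_2 = 0  ->  20 a_5 = a_3 + 2 a_2 = 7/3  ->  a_5 = 7/60
Truncated series: y(x) = 2 - 2 x + x^2 + (1/3) x^3 - (1/4) x^4 + (7/60) x^5 + O(x^6).

a_0 = 2; a_1 = -2; a_2 = 1; a_3 = 1/3; a_4 = -1/4; a_5 = 7/60


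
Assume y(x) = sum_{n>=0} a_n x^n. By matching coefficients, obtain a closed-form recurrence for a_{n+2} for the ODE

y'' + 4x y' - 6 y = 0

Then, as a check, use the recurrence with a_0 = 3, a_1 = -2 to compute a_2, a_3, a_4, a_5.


Substitute y = sum_n a_n x^n.
y''(x) has coefficient (n+2)(n+1) a_{n+2} at x^n;
4 x y'(x) has coefficient 4 n a_n at x^n (shift);
-6 y(x) has coefficient -6 a_n at x^n.
Matching x^n: (n+2)(n+1) a_{n+2} + (4n - 6) a_n = 0.
Thus a_{n+2} = (-4n + 6) / ((n+1)(n+2)) * a_n.

Check with a_0 = 3, a_1 = -2 (apply the recurrence for n = 0, 1, 2, 3): a_0 = 3, a_1 = -2, a_2 = 9, a_3 = -2/3, a_4 = -3/2, a_5 = 1/5.

a_(n+2) = (-4n + 6) / ((n+1)(n+2)) * a_n; check: a_0 = 3, a_1 = -2, a_2 = 9, a_3 = -2/3, a_4 = -3/2, a_5 = 1/5


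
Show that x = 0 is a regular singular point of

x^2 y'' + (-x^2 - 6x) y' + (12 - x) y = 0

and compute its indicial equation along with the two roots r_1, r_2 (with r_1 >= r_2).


Divide by x^2 to reach normal form y'' + P_1(x) y' + P_2(x) y = 0 with P_1(x) = -1 - 6/x and P_2(x) = -1/x + 12/x^2.
x = 0 is a singular point because the y'-coefficient -1 - 6/x has a pole at x = 0 and the y-coefficient -1/x + 12/x^2 has a pole at x = 0.
It is a regular singular point because x P_1(x) = p(x) = -x - 6 and x^2 P_2(x) = q(x) = 12 - x are polynomials, hence analytic at x = 0.
p(0) = -6,  q(0) = 12.
Indicial equation: r(r-1) + p(0) r + q(0) = 0, i.e. r^2 + (p(0) - 1) r + q(0) = 0, i.e. r^2 - 7 r + 12 = 0.
Discriminant: (-7)^2 - 4(12) = 1, so r = (7 ± 1)/2.
Solving: r_1 = 4, r_2 = 3.

indicial: r^2 - 7 r + 12 = 0; roots r_1 = 4, r_2 = 3


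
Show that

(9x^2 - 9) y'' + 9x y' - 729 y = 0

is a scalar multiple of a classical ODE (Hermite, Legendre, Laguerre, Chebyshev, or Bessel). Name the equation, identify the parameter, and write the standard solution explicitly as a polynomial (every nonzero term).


All three coefficients share the factor -9; dividing through by -9 gives  (1 - x^2) y'' - x y' + 81 y = 0.
This matches the Chebyshev equation (1 - x^2) y'' - x y' + n^2 y = 0 (note the -x y' term, not -2x y') with n^2 = 81, so n = 9; the polynomial solution is T_9(x).
With y = sum_k a_k x^k, matching x^k gives (k+2)(k+1) a_{k+2} = (k^2 - n^2) a_k = (k - 9)(k + 9) a_k. The right side vanishes at k = 9, so the series with the parity of 9 terminates at degree 9.
Standard normalization: leading coefficient of T_n is 2^(n-1), so a_9 = 2^8 = 256. Work downward with a_k = (k+1)(k+2) a_{k+2} / ((k - 9)(k + 9)):
  a_7 = (8)(9)(256) / ((7 - 9)(7 + 9)) = 18432/(-32) = -576
  a_5 = (6)(7)(-576) / ((5 - 9)(5 + 9)) = -24192/(-56) = 432
  a_3 = (4)(5)(432) / ((3 - 9)(3 + 9)) = 8640/(-72) = -120
  a_1 = (2)(3)(-120) / ((1 - 9)(1 + 9)) = -720/(-80) = 9
Hence T_9(x) = 256 x^9 - 576 x^7 + 432 x^5 - 120 x^3 + 9 x.

T_9(x); series = 256 x^9 - 576 x^7 + 432 x^5 - 120 x^3 + 9 x


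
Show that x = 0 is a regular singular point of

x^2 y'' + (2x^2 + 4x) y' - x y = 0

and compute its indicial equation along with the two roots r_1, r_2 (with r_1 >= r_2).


Divide by x^2 to reach normal form y'' + P_1(x) y' + P_2(x) y = 0 with P_1(x) = 2 + 4/x and P_2(x) = -1/x.
x = 0 is a singular point because the y'-coefficient 2 + 4/x has a pole at x = 0 and the y-coefficient -1/x has a pole at x = 0.
It is a regular singular point because x P_1(x) = p(x) = 2x + 4 and x^2 P_2(x) = q(x) = -x are polynomials, hence analytic at x = 0.
p(0) = 4,  q(0) = 0.
Indicial equation: r(r-1) + p(0) r + q(0) = 0, i.e. r^2 + (p(0) - 1) r + q(0) = 0, i.e. r^2 + 3 r = 0.
Discriminant: (3)^2 - 4(0) = 9, so r = (-3 ± 3)/2.
Solving: r_1 = 0, r_2 = -3.

indicial: r^2 + 3 r = 0; roots r_1 = 0, r_2 = -3


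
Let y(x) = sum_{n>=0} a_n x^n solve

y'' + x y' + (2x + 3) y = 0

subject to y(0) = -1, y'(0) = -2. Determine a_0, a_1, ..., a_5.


Ansatz: y(x) = sum_{n>=0} a_n x^n, so y'(x) = sum_{n>=1} n a_n x^(n-1) and y''(x) = sum_{n>=2} n(n-1) a_n x^(n-2).
Substitute into P(x) y'' + Q(x) y' + R(x) y = 0 with P(x) = 1, Q(x) = x, R(x) = 2x + 3, and match powers of x.
Initial conditions: a_0 = -1, a_1 = -2.
Setting the coefficient of each power of x to zero and solving order by order (substituting the coefficients already found):
  x^0: 2 a_2 + 3 a_0 = 0  ->  2 a_2 = -3 a_0 = 3  ->  a_2 = 3/2
  x^1: 6 a_3 + 4 a_1 + 2 a_0 = 0  ->  6 a_3 = -4 a_1 - 2 a_0 = 10  ->  a_3 = 5/3
  x^2: 12 a_4 + 5 a_2 + 2 a_1 = 0  ->  12 a_4 = -5 a_2 - 2 a_1 = -7/2  ->  a_4 = -7/24
  x^3: 20 a_5 + 6 a_3 + 2 a_2 = 0  ->  20 a_5 = -6 a_3 - 2 a_2 = -13  ->  a_5 = -13/20
Truncated series: y(x) = -1 - 2 x + (3/2) x^2 + (5/3) x^3 - (7/24) x^4 - (13/20) x^5 + O(x^6).

a_0 = -1; a_1 = -2; a_2 = 3/2; a_3 = 5/3; a_4 = -7/24; a_5 = -13/20


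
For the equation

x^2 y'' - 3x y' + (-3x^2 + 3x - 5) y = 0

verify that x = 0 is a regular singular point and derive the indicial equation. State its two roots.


Divide by x^2 to reach normal form y'' + P_1(x) y' + P_2(x) y = 0 with P_1(x) = -3/x and P_2(x) = -3 + 3/x - 5/x^2.
x = 0 is a singular point because the y'-coefficient -3/x has a pole at x = 0 and the y-coefficient -3 + 3/x - 5/x^2 has a pole at x = 0.
It is a regular singular point because x P_1(x) = p(x) = -3 and x^2 P_2(x) = q(x) = -3x^2 + 3x - 5 are polynomials, hence analytic at x = 0.
p(0) = -3,  q(0) = -5.
Indicial equation: r(r-1) + p(0) r + q(0) = 0, i.e. r^2 + (p(0) - 1) r + q(0) = 0, i.e. r^2 - 4 r - 5 = 0.
Discriminant: (-4)^2 - 4(-5) = 36, so r = (4 ± 6)/2.
Solving: r_1 = 5, r_2 = -1.

indicial: r^2 - 4 r - 5 = 0; roots r_1 = 5, r_2 = -1


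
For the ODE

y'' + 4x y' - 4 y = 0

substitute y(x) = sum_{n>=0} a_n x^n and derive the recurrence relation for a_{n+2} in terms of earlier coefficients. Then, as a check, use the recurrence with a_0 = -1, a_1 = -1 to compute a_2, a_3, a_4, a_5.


Substitute y = sum_n a_n x^n.
y''(x) has coefficient (n+2)(n+1) a_{n+2} at x^n;
4 x y'(x) has coefficient 4 n a_n at x^n (shift);
-4 y(x) has coefficient -4 a_n at x^n.
Matching x^n: (n+2)(n+1) a_{n+2} + (4n - 4) a_n = 0.
Thus a_{n+2} = (-4n + 4) / ((n+1)(n+2)) * a_n.

Check with a_0 = -1, a_1 = -1 (apply the recurrence for n = 0, 1, 2, 3): a_0 = -1, a_1 = -1, a_2 = -2, a_3 = 0, a_4 = 2/3, a_5 = 0.

a_(n+2) = (-4n + 4) / ((n+1)(n+2)) * a_n; check: a_0 = -1, a_1 = -1, a_2 = -2, a_3 = 0, a_4 = 2/3, a_5 = 0


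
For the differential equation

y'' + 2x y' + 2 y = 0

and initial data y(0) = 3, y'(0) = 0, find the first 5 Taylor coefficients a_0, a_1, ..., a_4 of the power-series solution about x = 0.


Ansatz: y(x) = sum_{n>=0} a_n x^n, so y'(x) = sum_{n>=1} n a_n x^(n-1) and y''(x) = sum_{n>=2} n(n-1) a_n x^(n-2).
Substitute into P(x) y'' + Q(x) y' + R(x) y = 0 with P(x) = 1, Q(x) = 2x, R(x) = 2, and match powers of x.
Initial conditions: a_0 = 3, a_1 = 0.
Setting the coefficient of each power of x to zero and solving order by order (substituting the coefficients already found):
  x^0: 2 a_2 + 2 a_0 = 0  ->  2 a_2 = -2 a_0 = -6  ->  a_2 = -3
  x^1: 6 a_3 + 4 a_1 = 0  ->  6 a_3 = -4 a_1 = 0  ->  a_3 = 0
  x^2: 12 a_4 + 6 a_2 = 0  ->  12 a_4 = -6 a_2 = 18  ->  a_4 = 3/2
Truncated series: y(x) = 3 - 3 x^2 + (3/2) x^4 + O(x^5).

a_0 = 3; a_1 = 0; a_2 = -3; a_3 = 0; a_4 = 3/2


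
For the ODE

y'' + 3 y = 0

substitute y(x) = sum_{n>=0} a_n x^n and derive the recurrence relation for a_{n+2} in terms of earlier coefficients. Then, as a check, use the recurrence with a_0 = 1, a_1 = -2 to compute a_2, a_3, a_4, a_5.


Substitute y = sum_n a_n x^n into y'' + (const) y = 0.
y''(x) = sum_{n>=0} (n+2)(n+1) a_{n+2} x^n.
The ODE becomes sum_n [(n+2)(n+1) a_{n+2} + 3 a_n] x^n = 0.
Setting each coefficient to zero gives the recurrence:
  (n+2)(n+1) a_{n+2} + 3 a_n = 0,
  a_{n+2} = -3 / ((n+1)(n+2)) a_n.

Check with a_0 = 1, a_1 = -2 (apply the recurrence for n = 0, 1, 2, 3): a_0 = 1, a_1 = -2, a_2 = -3/2, a_3 = 1, a_4 = 3/8, a_5 = -3/20.

a_{n+2} = -3/((n+1)(n+2)) * a_n; check: a_0 = 1, a_1 = -2, a_2 = -3/2, a_3 = 1, a_4 = 3/8, a_5 = -3/20


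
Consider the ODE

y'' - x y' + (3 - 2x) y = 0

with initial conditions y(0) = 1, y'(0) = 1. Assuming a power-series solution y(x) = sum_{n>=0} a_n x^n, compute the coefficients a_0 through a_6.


Ansatz: y(x) = sum_{n>=0} a_n x^n, so y'(x) = sum_{n>=1} n a_n x^(n-1) and y''(x) = sum_{n>=2} n(n-1) a_n x^(n-2).
Substitute into P(x) y'' + Q(x) y' + R(x) y = 0 with P(x) = 1, Q(x) = -x, R(x) = 3 - 2x, and match powers of x.
Initial conditions: a_0 = 1, a_1 = 1.
Setting the coefficient of each power of x to zero and solving order by order (substituting the coefficients already found):
  x^0: 2 a_2 + 3 a_0 = 0  ->  2 a_2 = -3 a_0 = -3  ->  a_2 = -3/2
  x^1: 6 a_3 + 2 a_1 - 2 a_0 = 0  ->  6 a_3 = -2 a_1 + 2 a_0 = 0  ->  a_3 = 0
  x^2: 12 a_4 + a_2 - 2 a_1 = 0  ->  12 a_4 = -a_2 + 2 a_1 = 7/2  ->  a_4 = 7/24
  x^3: 20 a_5 - 2 a_2 = 0  ->  20 a_5 = 2 a_2 = -3  ->  a_5 = -3/20
  x^4: 30 a_6 - a_4 - 2 a_3 = 0  ->  30 a_6 = a_4 + 2 a_3 = 7/24  ->  a_6 = 7/720
Truncated series: y(x) = 1 + x - (3/2) x^2 + (7/24) x^4 - (3/20) x^5 + (7/720) x^6 + O(x^7).

a_0 = 1; a_1 = 1; a_2 = -3/2; a_3 = 0; a_4 = 7/24; a_5 = -3/20; a_6 = 7/720


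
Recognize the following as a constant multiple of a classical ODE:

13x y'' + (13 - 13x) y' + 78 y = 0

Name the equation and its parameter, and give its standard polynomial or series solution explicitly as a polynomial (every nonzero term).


All three coefficients share the factor 13; dividing through by 13 gives  x y'' + (1 - x) y' + 6 y = 0.
This matches the Laguerre equation x y'' + (1 - x) y' + n y = 0 with n = 6; the polynomial solution is L_6(x).
With y = sum_k a_k x^k, matching x^k gives (k+1)k a_{k+1} + (k+1) a_{k+1} - k a_k + n a_k = 0, i.e. (k+1)^2 a_{k+1} = (k - n) a_k = (k - 6) a_k. The right side vanishes at k = 6, so the series terminates at degree 6.
Standard normalization L_n(0) = 1 gives a_0 = 1. Work upward with a_{k+1} = (k - 6) a_k / (k+1)^2:
  a_1 = (0 - 6)(1) / 1^2 = -6/1 = -6
  a_2 = (1 - 6)(-6) / 2^2 = 30/4 = 15/2
  a_3 = (2 - 6)(15/2) / 3^2 = -30/9 = -10/3
  a_4 = (3 - 6)(-10/3) / 4^2 = 10/16 = 5/8
  a_5 = (4 - 6)(5/8) / 5^2 = (-5/4)/25 = -1/20
  a_6 = (5 - 6)(-1/20) / 6^2 = (1/20)/36 = 1/720
Hence L_6(x) = x^6/720 - x^5/20 + 5 x^4/8 - 10 x^3/3 + 15 x^2/2 - 6 x + 1.

L_6(x); series = x^6/720 - x^5/20 + 5 x^4/8 - 10 x^3/3 + 15 x^2/2 - 6 x + 1


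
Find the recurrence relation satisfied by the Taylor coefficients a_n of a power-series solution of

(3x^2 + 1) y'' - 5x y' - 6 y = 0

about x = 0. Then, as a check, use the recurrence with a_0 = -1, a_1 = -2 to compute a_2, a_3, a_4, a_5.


Substitute y = sum_n a_n x^n.
(1 + 3 x^2) y'' contributes (n+2)(n+1) a_{n+2} + 3 n(n-1) a_n at x^n.
-5 x y'(x) contributes -5 n a_n at x^n.
-6 y(x) contributes -6 a_n at x^n.
Matching x^n: (n+2)(n+1) a_{n+2} + (3 n(n-1) - 5 n - 6) a_n = 0.
Thus a_{n+2} = (-3 n(n-1) + 5 n + 6) / ((n+1)(n+2)) * a_n.

Check with a_0 = -1, a_1 = -2 (apply the recurrence for n = 0, 1, 2, 3): a_0 = -1, a_1 = -2, a_2 = -3, a_3 = -11/3, a_4 = -5/2, a_5 = -11/20.

a_(n+2) = (-3 n(n-1) + 5 n + 6) / ((n+1)(n+2)) * a_n; check: a_0 = -1, a_1 = -2, a_2 = -3, a_3 = -11/3, a_4 = -5/2, a_5 = -11/20


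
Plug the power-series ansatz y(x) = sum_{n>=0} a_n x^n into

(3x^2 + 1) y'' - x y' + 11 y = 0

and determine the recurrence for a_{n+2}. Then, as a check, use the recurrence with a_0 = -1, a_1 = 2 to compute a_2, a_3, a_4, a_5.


Substitute y = sum_n a_n x^n.
(1 + 3 x^2) y'' contributes (n+2)(n+1) a_{n+2} + 3 n(n-1) a_n at x^n.
-x y'(x) contributes -n a_n at x^n.
11 y(x) contributes 11 a_n at x^n.
Matching x^n: (n+2)(n+1) a_{n+2} + (3 n(n-1) - n + 11) a_n = 0.
Thus a_{n+2} = (-3 n(n-1) + n - 11) / ((n+1)(n+2)) * a_n.

Check with a_0 = -1, a_1 = 2 (apply the recurrence for n = 0, 1, 2, 3): a_0 = -1, a_1 = 2, a_2 = 11/2, a_3 = -10/3, a_4 = -55/8, a_5 = 13/3.

a_(n+2) = (-3 n(n-1) + n - 11) / ((n+1)(n+2)) * a_n; check: a_0 = -1, a_1 = 2, a_2 = 11/2, a_3 = -10/3, a_4 = -55/8, a_5 = 13/3


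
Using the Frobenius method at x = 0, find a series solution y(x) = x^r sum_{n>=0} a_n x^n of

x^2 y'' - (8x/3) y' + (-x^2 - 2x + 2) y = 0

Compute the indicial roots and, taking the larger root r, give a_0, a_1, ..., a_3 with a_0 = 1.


Write in Frobenius form y'' + (p(x)/x) y' + (q(x)/x^2) y = 0:
  p(x) = -8/3,  q(x) = -x^2 - 2x + 2.
Indicial equation: r(r-1) + (-8/3) r + (2) = 0 -> roots r_1 = 3, r_2 = 2/3.
Take r = r_1 = 3. Let y(x) = x^r sum_{n>=0} a_n x^n with a_0 = 1.
Substitute y = x^r sum a_n x^n and match x^{r+n}. The recurrence is
  D(n) a_n - 2 a_{n-1} - 1 a_{n-2} = 0,  where D(n) = (r+n)(r+n-1) + (-8/3)(r+n) + (2).
  a_n = [2 a_{n-1} + 1 a_{n-2}] / D(n).
Since the indicial polynomial factors as (r - r_1)(r - r_2), D(n) = (r_1 + n - r_1)(r_1 + n - r_2) = n(n + 7/3).
Evaluating step by step (a_0 = 1):
  n = 1: D(1) = 1(1 + 7/3) = 10/3; numerator = 2(1) = 2; a_1 = (2)/(10/3) = 3/5
  n = 2: D(2) = 2(2 + 7/3) = 26/3; numerator = 2(3/5) + 1(1) = 11/5; a_2 = (11/5)/(26/3) = 33/130
  n = 3: D(3) = 3(3 + 7/3) = 16; numerator = 2(33/130) + 1(3/5) = 72/65; a_3 = (72/65)/(16) = 9/130

r = 3; a_0 = 1; a_1 = 3/5; a_2 = 33/130; a_3 = 9/130


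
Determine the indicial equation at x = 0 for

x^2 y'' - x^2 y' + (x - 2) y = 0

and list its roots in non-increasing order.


Divide by x^2 to reach normal form y'' + P_1(x) y' + P_2(x) y = 0 with P_1(x) = -1 and P_2(x) = 1/x - 2/x^2.
x = 0 is a singular point because the y-coefficient 1/x - 2/x^2 has a pole at x = 0.
It is a regular singular point because x P_1(x) = p(x) = -x and x^2 P_2(x) = q(x) = x - 2 are polynomials, hence analytic at x = 0.
p(0) = 0,  q(0) = -2.
Indicial equation: r(r-1) + p(0) r + q(0) = 0, i.e. r^2 + (p(0) - 1) r + q(0) = 0, i.e. r^2 - 1 r - 2 = 0.
Discriminant: (-1)^2 - 4(-2) = 9, so r = (1 ± 3)/2.
Solving: r_1 = 2, r_2 = -1.

indicial: r^2 - 1 r - 2 = 0; roots r_1 = 2, r_2 = -1
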